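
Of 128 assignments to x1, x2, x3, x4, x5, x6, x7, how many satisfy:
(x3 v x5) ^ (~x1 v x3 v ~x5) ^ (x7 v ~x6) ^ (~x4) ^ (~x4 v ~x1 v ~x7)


CNF with 5 clauses over 7 vars (128 assignments).
An assignment satisfies CNF iff every clause has >=1 true literal.
Check each row (bits = x1,x2,x3,x4,x5,x6,x7; clause T/F shown):
  row 0 [0000000]: clauses=FTTTT -> 0
  row 1 [0000001]: clauses=FTTTT -> 0
  row 2 [0000010]: clauses=FTFTT -> 0
  row 3 [0000011]: clauses=FTTTT -> 0
  row 4 [0000100]: clauses=TTTTT -> 1
  (every remaining row is evaluated the same way; all 128 results are listed next)
Full result column, 8 rows per line (x1,x2,x3,x4 fixed per line; x5,x6,x7 runs 000..111 left to right):
  rows 0-7 [x1,x2,x3,x4=0000]: 00001101  (ones: 3)
  rows 8-15 [x1,x2,x3,x4=0001]: 00000000  (ones: 0)
  rows 16-23 [x1,x2,x3,x4=0010]: 11011101  (ones: 6)
  rows 24-31 [x1,x2,x3,x4=0011]: 00000000  (ones: 0)
  rows 32-39 [x1,x2,x3,x4=0100]: 00001101  (ones: 3)
  rows 40-47 [x1,x2,x3,x4=0101]: 00000000  (ones: 0)
  rows 48-55 [x1,x2,x3,x4=0110]: 11011101  (ones: 6)
  rows 56-63 [x1,x2,x3,x4=0111]: 00000000  (ones: 0)
  rows 64-71 [x1,x2,x3,x4=1000]: 00000000  (ones: 0)
  rows 72-79 [x1,x2,x3,x4=1001]: 00000000  (ones: 0)
  rows 80-87 [x1,x2,x3,x4=1010]: 11011101  (ones: 6)
  rows 88-95 [x1,x2,x3,x4=1011]: 00000000  (ones: 0)
  rows 96-103 [x1,x2,x3,x4=1100]: 00000000  (ones: 0)
  rows 104-111 [x1,x2,x3,x4=1101]: 00000000  (ones: 0)
  rows 112-119 [x1,x2,x3,x4=1110]: 11011101  (ones: 6)
  rows 120-127 [x1,x2,x3,x4=1111]: 00000000  (ones: 0)
Satisfying assignments = 3+0+6+0+3+0+6+0+0+0+6+0+0+0+6+0 = 30

30


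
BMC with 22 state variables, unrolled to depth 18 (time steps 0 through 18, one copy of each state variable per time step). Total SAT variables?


BMC unrolls to depth k, creating one copy of each state var for steps 0..k.
Step count = 18 + 1 = 19 (steps 0 through 18)
Vars per step = 22
Total = 22 * 19 = 418

418


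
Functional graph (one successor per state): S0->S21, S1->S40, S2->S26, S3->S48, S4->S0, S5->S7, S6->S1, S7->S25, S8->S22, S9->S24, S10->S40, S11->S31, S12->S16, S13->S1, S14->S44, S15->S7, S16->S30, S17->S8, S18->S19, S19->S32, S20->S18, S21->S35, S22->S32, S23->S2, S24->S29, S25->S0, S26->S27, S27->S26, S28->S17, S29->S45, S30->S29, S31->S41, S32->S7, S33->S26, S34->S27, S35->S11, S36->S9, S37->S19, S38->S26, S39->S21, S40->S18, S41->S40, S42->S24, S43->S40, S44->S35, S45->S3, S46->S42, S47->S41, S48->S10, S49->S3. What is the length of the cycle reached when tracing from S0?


Trace from S0 until a state repeats:
  S0 -> S21 -> S35 -> S11 -> S31 -> S41 -> S40 -> S18 -> S19 -> S32 -> S7 -> S25 -> S0
S0 first seen at step 0, revisited at step 12.
Cycle length = 12 - 0 = 12

12


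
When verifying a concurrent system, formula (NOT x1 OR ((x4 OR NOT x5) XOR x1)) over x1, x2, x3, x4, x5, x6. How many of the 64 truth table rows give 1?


Formula: (NOT x1 OR ((x4 OR NOT x5) XOR x1)) over 6 vars (64 rows)
Evaluate each row (x1, x2, x3, x4, x5, x6 as bits, MSB first):
  row 0 [000000]: (NOT 0 OR ((0 OR NOT 0) XOR 0)) -> 1
  row 1 [000001]: (NOT 0 OR ((0 OR NOT 0) XOR 0)) -> 1
  row 2 [000010]: (NOT 0 OR ((0 OR NOT 1) XOR 0)) -> 1
  row 3 [000011]: (NOT 0 OR ((0 OR NOT 1) XOR 0)) -> 1
  row 4 [000100]: (NOT 0 OR ((1 OR NOT 0) XOR 0)) -> 1
  (every remaining row is evaluated the same way; all 64 results are listed next)
Full result column, 8 rows per line (x1,x2,x3 fixed per line; x4,x5,x6 runs 000..111 left to right):
  rows 0-7 [x1,x2,x3=000]: 11111111  (ones: 8)
  rows 8-15 [x1,x2,x3=001]: 11111111  (ones: 8)
  rows 16-23 [x1,x2,x3=010]: 11111111  (ones: 8)
  rows 24-31 [x1,x2,x3=011]: 11111111  (ones: 8)
  rows 32-39 [x1,x2,x3=100]: 00110000  (ones: 2)
  rows 40-47 [x1,x2,x3=101]: 00110000  (ones: 2)
  rows 48-55 [x1,x2,x3=110]: 00110000  (ones: 2)
  rows 56-63 [x1,x2,x3=111]: 00110000  (ones: 2)
Count of 1-rows = 8+8+8+8+2+2+2+2 = 40

40


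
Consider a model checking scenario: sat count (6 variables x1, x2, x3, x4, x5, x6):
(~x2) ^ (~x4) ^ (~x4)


CNF with 3 clauses over 6 vars (64 assignments).
An assignment satisfies CNF iff every clause has >=1 true literal.
Check each row (bits = x1,x2,x3,x4,x5,x6; clause T/F shown):
  row 0 [000000]: clauses=TTT -> 1
  row 1 [000001]: clauses=TTT -> 1
  row 2 [000010]: clauses=TTT -> 1
  row 3 [000011]: clauses=TTT -> 1
  row 4 [000100]: clauses=TFF -> 0
  (every remaining row is evaluated the same way; all 64 results are listed next)
Full result column, 8 rows per line (x1,x2,x3 fixed per line; x4,x5,x6 runs 000..111 left to right):
  rows 0-7 [x1,x2,x3=000]: 11110000  (ones: 4)
  rows 8-15 [x1,x2,x3=001]: 11110000  (ones: 4)
  rows 16-23 [x1,x2,x3=010]: 00000000  (ones: 0)
  rows 24-31 [x1,x2,x3=011]: 00000000  (ones: 0)
  rows 32-39 [x1,x2,x3=100]: 11110000  (ones: 4)
  rows 40-47 [x1,x2,x3=101]: 11110000  (ones: 4)
  rows 48-55 [x1,x2,x3=110]: 00000000  (ones: 0)
  rows 56-63 [x1,x2,x3=111]: 00000000  (ones: 0)
Satisfying assignments = 4+4+0+0+4+4+0+0 = 16

16


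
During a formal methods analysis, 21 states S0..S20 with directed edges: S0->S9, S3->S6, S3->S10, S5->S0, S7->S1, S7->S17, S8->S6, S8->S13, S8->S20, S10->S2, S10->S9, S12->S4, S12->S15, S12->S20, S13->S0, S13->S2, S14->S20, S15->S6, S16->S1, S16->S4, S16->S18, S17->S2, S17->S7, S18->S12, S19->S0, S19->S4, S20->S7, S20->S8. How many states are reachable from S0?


BFS from S0:
  layer 0: {S0}
  layer 1: {S9}
Reachable set: {S0, S9}
Count = 2

2


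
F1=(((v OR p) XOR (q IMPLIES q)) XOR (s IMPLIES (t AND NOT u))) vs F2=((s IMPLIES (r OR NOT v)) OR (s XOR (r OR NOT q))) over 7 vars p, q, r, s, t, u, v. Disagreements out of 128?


F1 = (((v OR p) XOR (q IMPLIES q)) XOR (s IMPLIES (t AND NOT u)))
F2 = ((s IMPLIES (r OR NOT v)) OR (s XOR (r OR NOT q)))
Evaluate both on each of 128 rows (bits = p,q,r,s,t,u,v):
  row 0 [0000000]: F1=0 F2=1 (differ) -> 1
  row 1 [0000001]: F1=1 F2=1 -> 0
  row 2 [0000010]: F1=0 F2=1 (differ) -> 1
  row 3 [0000011]: F1=1 F2=1 -> 0
  row 4 [0000100]: F1=0 F2=1 (differ) -> 1
  (every remaining row is evaluated the same way; all 128 results are listed next)
Full result column, 8 rows per line (p,q,r,s fixed per line; t,u,v runs 000..111 left to right):
  rows 0-7 [p,q,r,s=0000]: 10101010  (ones: 4)
  rows 8-15 [p,q,r,s=0001]: 00001100  (ones: 2)
  rows 16-23 [p,q,r,s=0010]: 10101010  (ones: 4)
  rows 24-31 [p,q,r,s=0011]: 01011001  (ones: 4)
  rows 32-39 [p,q,r,s=0100]: 10101010  (ones: 4)
  rows 40-47 [p,q,r,s=0101]: 01011001  (ones: 4)
  rows 48-55 [p,q,r,s=0110]: 10101010  (ones: 4)
  rows 56-63 [p,q,r,s=0111]: 01011001  (ones: 4)
  rows 64-71 [p,q,r,s=1000]: 00000000  (ones: 0)
  rows 72-79 [p,q,r,s=1001]: 10100110  (ones: 4)
  rows 80-87 [p,q,r,s=1010]: 00000000  (ones: 0)
  rows 88-95 [p,q,r,s=1011]: 11110011  (ones: 6)
  rows 96-103 [p,q,r,s=1100]: 00000000  (ones: 0)
  rows 104-111 [p,q,r,s=1101]: 11110011  (ones: 6)
  rows 112-119 [p,q,r,s=1110]: 00000000  (ones: 0)
  rows 120-127 [p,q,r,s=1111]: 11110011  (ones: 6)
Disagreements = 4+2+4+4+4+4+4+4+0+4+0+6+0+6+0+6 = 52

52


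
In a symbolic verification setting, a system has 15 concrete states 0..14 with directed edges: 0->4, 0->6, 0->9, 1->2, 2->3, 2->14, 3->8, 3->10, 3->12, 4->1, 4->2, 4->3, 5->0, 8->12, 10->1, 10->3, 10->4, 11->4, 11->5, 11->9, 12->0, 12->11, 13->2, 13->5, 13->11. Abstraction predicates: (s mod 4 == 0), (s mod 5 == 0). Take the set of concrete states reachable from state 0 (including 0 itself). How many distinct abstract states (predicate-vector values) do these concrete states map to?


BFS from 0:
Concrete reachable: {0, 1, 2, 3, 4, 5, 6, 8, 9, 10, 11, 12, 14}
Abstract via predicates (s mod 4 == 0), (s mod 5 == 0):
  (0,0) <- {1, 2, 3, 6, 9, 11, 14}
  (0,1) <- {5, 10}
  (1,0) <- {4, 8, 12}
  (1,1) <- {0}
Distinct abstract states = 4

4


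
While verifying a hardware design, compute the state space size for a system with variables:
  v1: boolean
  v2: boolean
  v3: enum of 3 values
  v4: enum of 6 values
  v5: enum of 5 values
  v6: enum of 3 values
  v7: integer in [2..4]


State space = product of domain sizes of all variables.
Domain sizes:
  v1 (boolean): 2
  v2 (boolean): 2
  v3 (enum of 3 values): 3
  v4 (enum of 6 values): 6
  v5 (enum of 5 values): 5
  v6 (enum of 3 values): 3
  v7 (integer in [2..4]): 3
Product = 2 * 2 * 3 * 6 * 5 * 3 * 3 = 3240

3240


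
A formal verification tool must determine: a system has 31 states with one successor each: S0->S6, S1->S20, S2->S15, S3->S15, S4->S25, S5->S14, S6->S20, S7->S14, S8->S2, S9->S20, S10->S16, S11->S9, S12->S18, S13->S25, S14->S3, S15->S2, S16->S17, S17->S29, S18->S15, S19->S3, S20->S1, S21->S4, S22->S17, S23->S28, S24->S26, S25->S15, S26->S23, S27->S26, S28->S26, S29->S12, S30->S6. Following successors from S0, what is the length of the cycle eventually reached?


Trace from S0 until a state repeats:
  S0 -> S6 -> S20 -> S1 -> S20
S20 first seen at step 2, revisited at step 4.
Cycle length = 4 - 2 = 2

2


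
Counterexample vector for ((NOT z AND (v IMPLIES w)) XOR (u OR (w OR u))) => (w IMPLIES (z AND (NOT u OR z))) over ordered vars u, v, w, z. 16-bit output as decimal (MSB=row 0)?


F1 = ((NOT z AND (v IMPLIES w)) XOR (u OR (w OR u)))
F2 = (w IMPLIES (z AND (NOT u OR z)))
Counterexample to F1=>F2 is where F1=1 and F2=0.
Evaluate each row (bits = u,v,w,z, MSB first):
  row 0 [0000]: F1=1 F2=1 -> F1&~F2 -> 0
  row 1 [0001]: F1=0 F2=1 -> F1&~F2 -> 0
  row 2 [0010]: F1=0 F2=0 -> F1&~F2 -> 0
  row 3 [0011]: F1=1 F2=1 -> F1&~F2 -> 0
  row 4 [0100]: F1=0 F2=1 -> F1&~F2 -> 0
  row 5 [0101]: F1=0 F2=1 -> F1&~F2 -> 0
  row 6 [0110]: F1=0 F2=0 -> F1&~F2 -> 0
  row 7 [0111]: F1=1 F2=1 -> F1&~F2 -> 0
  row 8 [1000]: F1=0 F2=1 -> F1&~F2 -> 0
  row 9 [1001]: F1=1 F2=1 -> F1&~F2 -> 0
  row 10 [1010]: F1=0 F2=0 -> F1&~F2 -> 0
  row 11 [1011]: F1=1 F2=1 -> F1&~F2 -> 0
  row 12 [1100]: F1=1 F2=1 -> F1&~F2 -> 0
  row 13 [1101]: F1=1 F2=1 -> F1&~F2 -> 0
  row 14 [1110]: F1=0 F2=0 -> F1&~F2 -> 0
  row 15 [1111]: F1=1 F2=1 -> F1&~F2 -> 0
Full result column, 4 rows per line (u,v fixed per line; w,z runs 00..11 left to right):
  rows 0-3 [u,v=00]: 0000  = hex 0
  rows 4-7 [u,v=01]: 0000  = hex 0
  rows 8-11 [u,v=10]: 0000  = hex 0
  rows 12-15 [u,v=11]: 0000  = hex 0
Counterexample vector (row 0 .. row 15) = 0000000000000000
Output column grouped in 4s = 0000 0000 0000 0000 = 0x0000
Convert to decimal digit by digit (value = value*16 + digit):
  0 -> 0
  0*16 + 0 = 0
  0*16 + 0 = 0
  0*16 + 0 = 0
Decimal = 0

0


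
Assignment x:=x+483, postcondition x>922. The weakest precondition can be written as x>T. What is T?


Formula: wp(x:=E, P) = P[E/x] (substitute E for x in postcondition)
Step 1: Postcondition: x>922
Step 2: Substitute x+483 for x: x+483>922
Step 3: Solve for x: x > 922-483 = 439

439


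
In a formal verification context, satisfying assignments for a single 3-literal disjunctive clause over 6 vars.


Step 1: Total=2^6=64
Step 2: Unsat when all 3 false: 2^3=8
Step 3: Sat=64-8=56

56


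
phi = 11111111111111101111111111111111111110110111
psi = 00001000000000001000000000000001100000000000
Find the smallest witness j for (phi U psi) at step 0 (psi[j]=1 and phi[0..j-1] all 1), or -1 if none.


(phi U psi) at 0: need smallest j with psi[j]=1 and phi[i]=1 for all i in [0,j).
Scan from step 0:
  step 0: phi=1, psi=0 -> continue
  step 1: phi=1, psi=0 -> continue
  step 2: phi=1, psi=0 -> continue
  step 3: phi=1, psi=0 -> continue
  step 4: psi=1 and phi held for [0,4) -> witness found
Witness step = 4

4


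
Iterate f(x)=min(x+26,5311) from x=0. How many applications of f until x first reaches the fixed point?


Step 1: x=0, cap=5311, increment=26
Step 2: x grows by 26 each step until capped at 5311; fixed point is x=5311
Step 3: iterations = ceil(5311/26) = 205

205


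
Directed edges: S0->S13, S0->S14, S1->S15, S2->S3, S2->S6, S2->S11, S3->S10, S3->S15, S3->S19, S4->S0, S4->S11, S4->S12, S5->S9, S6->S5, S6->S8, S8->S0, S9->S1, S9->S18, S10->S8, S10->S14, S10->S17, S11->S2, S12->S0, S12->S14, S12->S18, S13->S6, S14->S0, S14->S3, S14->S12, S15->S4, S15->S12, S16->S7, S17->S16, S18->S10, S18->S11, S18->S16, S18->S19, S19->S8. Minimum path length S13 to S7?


BFS layer-by-layer from S13:
  dist 0: {S13}
  dist 1: {S6}
  dist 2: {S5, S8}
  dist 3: {S0, S9}
  dist 4: {S1, S14, S18}
  dist 5: {S3, S10, S11, S12, S15, S16, S19}
  dist 6: {S2, S4, S7, S17}
  -> S7 reached at distance 6
Shortest path length = 6

6


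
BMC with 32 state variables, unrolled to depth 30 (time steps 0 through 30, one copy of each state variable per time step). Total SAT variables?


BMC unrolls to depth k, creating one copy of each state var for steps 0..k.
Step count = 30 + 1 = 31 (steps 0 through 30)
Vars per step = 32
Total = 32 * 31 = 992

992


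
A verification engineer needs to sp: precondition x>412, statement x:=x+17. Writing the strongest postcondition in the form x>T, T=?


Formula: sp(P, x:=E) = exists old_x. (x = E[old_x/x]) AND P[old_x/x] (old_x is the value of x before the assignment; eliminate old_x by solving x = E[old_x/x] for old_x)
Step 1: Precondition P: x>412, i.e. old_x > 412
Step 2: Assignment gives x = old_x + 17, so old_x = x - 17
Step 3: Substitute into P: x - 17 > 412
Step 4: Simplify: x > 412+17 = 429

429


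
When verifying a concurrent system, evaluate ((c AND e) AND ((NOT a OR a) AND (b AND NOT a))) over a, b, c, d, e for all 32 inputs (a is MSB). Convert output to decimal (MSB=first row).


Formula: ((c AND e) AND ((NOT a OR a) AND (b AND NOT a))) over a, b, c, d, e (32 rows)
Evaluate each row (bits = a,b,c,d,e, MSB first):
  row 0 [00000]: ((0 AND 0) AND ((NOT 0 OR 0) AND (0 AND NOT 0))) -> 0
  row 1 [00001]: ((0 AND 1) AND ((NOT 0 OR 0) AND (0 AND NOT 0))) -> 0
  row 2 [00010]: ((0 AND 0) AND ((NOT 0 OR 0) AND (0 AND NOT 0))) -> 0
  row 3 [00011]: ((0 AND 1) AND ((NOT 0 OR 0) AND (0 AND NOT 0))) -> 0
  row 4 [00100]: ((1 AND 0) AND ((NOT 0 OR 0) AND (0 AND NOT 0))) -> 0
  row 5 [00101]: ((1 AND 1) AND ((NOT 0 OR 0) AND (0 AND NOT 0))) -> 0
  row 6 [00110]: ((1 AND 0) AND ((NOT 0 OR 0) AND (0 AND NOT 0))) -> 0
  row 7 [00111]: ((1 AND 1) AND ((NOT 0 OR 0) AND (0 AND NOT 0))) -> 0
  row 8 [01000]: ((0 AND 0) AND ((NOT 0 OR 0) AND (1 AND NOT 0))) -> 0
  row 9 [01001]: ((0 AND 1) AND ((NOT 0 OR 0) AND (1 AND NOT 0))) -> 0
  row 10 [01010]: ((0 AND 0) AND ((NOT 0 OR 0) AND (1 AND NOT 0))) -> 0
  row 11 [01011]: ((0 AND 1) AND ((NOT 0 OR 0) AND (1 AND NOT 0))) -> 0
  row 12 [01100]: ((1 AND 0) AND ((NOT 0 OR 0) AND (1 AND NOT 0))) -> 0
  row 13 [01101]: ((1 AND 1) AND ((NOT 0 OR 0) AND (1 AND NOT 0))) -> 1
  row 14 [01110]: ((1 AND 0) AND ((NOT 0 OR 0) AND (1 AND NOT 0))) -> 0
  row 15 [01111]: ((1 AND 1) AND ((NOT 0 OR 0) AND (1 AND NOT 0))) -> 1
  row 16 [10000]: ((0 AND 0) AND ((NOT 1 OR 1) AND (0 AND NOT 1))) -> 0
  row 17 [10001]: ((0 AND 1) AND ((NOT 1 OR 1) AND (0 AND NOT 1))) -> 0
  row 18 [10010]: ((0 AND 0) AND ((NOT 1 OR 1) AND (0 AND NOT 1))) -> 0
  row 19 [10011]: ((0 AND 1) AND ((NOT 1 OR 1) AND (0 AND NOT 1))) -> 0
  row 20 [10100]: ((1 AND 0) AND ((NOT 1 OR 1) AND (0 AND NOT 1))) -> 0
  row 21 [10101]: ((1 AND 1) AND ((NOT 1 OR 1) AND (0 AND NOT 1))) -> 0
  row 22 [10110]: ((1 AND 0) AND ((NOT 1 OR 1) AND (0 AND NOT 1))) -> 0
  row 23 [10111]: ((1 AND 1) AND ((NOT 1 OR 1) AND (0 AND NOT 1))) -> 0
  row 24 [11000]: ((0 AND 0) AND ((NOT 1 OR 1) AND (1 AND NOT 1))) -> 0
  row 25 [11001]: ((0 AND 1) AND ((NOT 1 OR 1) AND (1 AND NOT 1))) -> 0
  row 26 [11010]: ((0 AND 0) AND ((NOT 1 OR 1) AND (1 AND NOT 1))) -> 0
  row 27 [11011]: ((0 AND 1) AND ((NOT 1 OR 1) AND (1 AND NOT 1))) -> 0
  row 28 [11100]: ((1 AND 0) AND ((NOT 1 OR 1) AND (1 AND NOT 1))) -> 0
  row 29 [11101]: ((1 AND 1) AND ((NOT 1 OR 1) AND (1 AND NOT 1))) -> 0
  row 30 [11110]: ((1 AND 0) AND ((NOT 1 OR 1) AND (1 AND NOT 1))) -> 0
  row 31 [11111]: ((1 AND 1) AND ((NOT 1 OR 1) AND (1 AND NOT 1))) -> 0
Full result column, 4 rows per line (a,b,c fixed per line; d,e runs 00..11 left to right):
  rows 0-3 [a,b,c=000]: 0000  = hex 0
  rows 4-7 [a,b,c=001]: 0000  = hex 0
  rows 8-11 [a,b,c=010]: 0000  = hex 0
  rows 12-15 [a,b,c=011]: 0101  = hex 5
  rows 16-19 [a,b,c=100]: 0000  = hex 0
  rows 20-23 [a,b,c=101]: 0000  = hex 0
  rows 24-27 [a,b,c=110]: 0000  = hex 0
  rows 28-31 [a,b,c=111]: 0000  = hex 0
Output column (row 0 .. row 31) = 00000000000001010000000000000000
Output column grouped in 4s = 0000 0000 0000 0101 0000 0000 0000 0000 = 0x00050000
Convert to decimal digit by digit (value = value*16 + digit):
  0 -> 0
  0*16 + 0 = 0
  0*16 + 0 = 0
  0*16 + 5 = 5
  5*16 + 0 = 80
  80*16 + 0 = 1280
  1280*16 + 0 = 20480
  20480*16 + 0 = 327680
Decimal = 327680

327680


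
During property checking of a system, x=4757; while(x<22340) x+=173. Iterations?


Step 1: x goes from 4757 toward 22340 by 173; the body runs while x<22340, so iterations = ceil((bound-start)/step)
Step 2: Distance=17583
Step 3: ceil(17583/173)=102

102


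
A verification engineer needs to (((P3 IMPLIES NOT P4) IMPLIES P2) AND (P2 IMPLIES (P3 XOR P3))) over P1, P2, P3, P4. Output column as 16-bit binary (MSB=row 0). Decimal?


Formula: (((P3 IMPLIES NOT P4) IMPLIES P2) AND (P2 IMPLIES (P3 XOR P3))) over P1, P2, P3, P4 (16 rows)
Evaluate each row (bits = P1,P2,P3,P4, MSB first):
  row 0 [0000]: (((0 IMPLIES NOT 0) IMPLIES 0) AND (0 IMPLIES (0 XOR 0))) -> 0
  row 1 [0001]: (((0 IMPLIES NOT 1) IMPLIES 0) AND (0 IMPLIES (0 XOR 0))) -> 0
  row 2 [0010]: (((1 IMPLIES NOT 0) IMPLIES 0) AND (0 IMPLIES (1 XOR 1))) -> 0
  row 3 [0011]: (((1 IMPLIES NOT 1) IMPLIES 0) AND (0 IMPLIES (1 XOR 1))) -> 1
  row 4 [0100]: (((0 IMPLIES NOT 0) IMPLIES 1) AND (1 IMPLIES (0 XOR 0))) -> 0
  row 5 [0101]: (((0 IMPLIES NOT 1) IMPLIES 1) AND (1 IMPLIES (0 XOR 0))) -> 0
  row 6 [0110]: (((1 IMPLIES NOT 0) IMPLIES 1) AND (1 IMPLIES (1 XOR 1))) -> 0
  row 7 [0111]: (((1 IMPLIES NOT 1) IMPLIES 1) AND (1 IMPLIES (1 XOR 1))) -> 0
  row 8 [1000]: (((0 IMPLIES NOT 0) IMPLIES 0) AND (0 IMPLIES (0 XOR 0))) -> 0
  row 9 [1001]: (((0 IMPLIES NOT 1) IMPLIES 0) AND (0 IMPLIES (0 XOR 0))) -> 0
  row 10 [1010]: (((1 IMPLIES NOT 0) IMPLIES 0) AND (0 IMPLIES (1 XOR 1))) -> 0
  row 11 [1011]: (((1 IMPLIES NOT 1) IMPLIES 0) AND (0 IMPLIES (1 XOR 1))) -> 1
  row 12 [1100]: (((0 IMPLIES NOT 0) IMPLIES 1) AND (1 IMPLIES (0 XOR 0))) -> 0
  row 13 [1101]: (((0 IMPLIES NOT 1) IMPLIES 1) AND (1 IMPLIES (0 XOR 0))) -> 0
  row 14 [1110]: (((1 IMPLIES NOT 0) IMPLIES 1) AND (1 IMPLIES (1 XOR 1))) -> 0
  row 15 [1111]: (((1 IMPLIES NOT 1) IMPLIES 1) AND (1 IMPLIES (1 XOR 1))) -> 0
Full result column, 4 rows per line (P1,P2 fixed per line; P3,P4 runs 00..11 left to right):
  rows 0-3 [P1,P2=00]: 0001  = hex 1
  rows 4-7 [P1,P2=01]: 0000  = hex 0
  rows 8-11 [P1,P2=10]: 0001  = hex 1
  rows 12-15 [P1,P2=11]: 0000  = hex 0
Output column (row 0 .. row 15) = 0001000000010000
Output column grouped in 4s = 0001 0000 0001 0000 = 0x1010
Convert to decimal digit by digit (value = value*16 + digit):
  1 -> 1
  1*16 + 0 = 16
  16*16 + 1 = 257
  257*16 + 0 = 4112
Decimal = 4112

4112


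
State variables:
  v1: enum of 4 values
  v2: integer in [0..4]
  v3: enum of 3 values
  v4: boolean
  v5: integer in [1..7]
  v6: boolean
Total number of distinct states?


State space = product of domain sizes of all variables.
Domain sizes:
  v1 (enum of 4 values): 4
  v2 (integer in [0..4]): 5
  v3 (enum of 3 values): 3
  v4 (boolean): 2
  v5 (integer in [1..7]): 7
  v6 (boolean): 2
Product = 4 * 5 * 3 * 2 * 7 * 2 = 1680

1680


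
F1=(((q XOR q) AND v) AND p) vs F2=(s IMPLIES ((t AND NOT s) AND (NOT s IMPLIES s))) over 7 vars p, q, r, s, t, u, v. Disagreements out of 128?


F1 = (((q XOR q) AND v) AND p)
F2 = (s IMPLIES ((t AND NOT s) AND (NOT s IMPLIES s)))
Evaluate both on each of 128 rows (bits = p,q,r,s,t,u,v):
  row 0 [0000000]: F1=0 F2=1 (differ) -> 1
  row 1 [0000001]: F1=0 F2=1 (differ) -> 1
  row 2 [0000010]: F1=0 F2=1 (differ) -> 1
  row 3 [0000011]: F1=0 F2=1 (differ) -> 1
  row 4 [0000100]: F1=0 F2=1 (differ) -> 1
  (every remaining row is evaluated the same way; all 128 results are listed next)
Full result column, 8 rows per line (p,q,r,s fixed per line; t,u,v runs 000..111 left to right):
  rows 0-7 [p,q,r,s=0000]: 11111111  (ones: 8)
  rows 8-15 [p,q,r,s=0001]: 00000000  (ones: 0)
  rows 16-23 [p,q,r,s=0010]: 11111111  (ones: 8)
  rows 24-31 [p,q,r,s=0011]: 00000000  (ones: 0)
  rows 32-39 [p,q,r,s=0100]: 11111111  (ones: 8)
  rows 40-47 [p,q,r,s=0101]: 00000000  (ones: 0)
  rows 48-55 [p,q,r,s=0110]: 11111111  (ones: 8)
  rows 56-63 [p,q,r,s=0111]: 00000000  (ones: 0)
  rows 64-71 [p,q,r,s=1000]: 11111111  (ones: 8)
  rows 72-79 [p,q,r,s=1001]: 00000000  (ones: 0)
  rows 80-87 [p,q,r,s=1010]: 11111111  (ones: 8)
  rows 88-95 [p,q,r,s=1011]: 00000000  (ones: 0)
  rows 96-103 [p,q,r,s=1100]: 11111111  (ones: 8)
  rows 104-111 [p,q,r,s=1101]: 00000000  (ones: 0)
  rows 112-119 [p,q,r,s=1110]: 11111111  (ones: 8)
  rows 120-127 [p,q,r,s=1111]: 00000000  (ones: 0)
Disagreements = 8+0+8+0+8+0+8+0+8+0+8+0+8+0+8+0 = 64

64


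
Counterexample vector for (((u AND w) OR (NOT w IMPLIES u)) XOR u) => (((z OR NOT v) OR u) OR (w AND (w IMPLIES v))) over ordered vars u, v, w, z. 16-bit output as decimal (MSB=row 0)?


F1 = (((u AND w) OR (NOT w IMPLIES u)) XOR u)
F2 = (((z OR NOT v) OR u) OR (w AND (w IMPLIES v)))
Counterexample to F1=>F2 is where F1=1 and F2=0.
Evaluate each row (bits = u,v,w,z, MSB first):
  row 0 [0000]: F1=0 F2=1 -> F1&~F2 -> 0
  row 1 [0001]: F1=0 F2=1 -> F1&~F2 -> 0
  row 2 [0010]: F1=1 F2=1 -> F1&~F2 -> 0
  row 3 [0011]: F1=1 F2=1 -> F1&~F2 -> 0
  row 4 [0100]: F1=0 F2=0 -> F1&~F2 -> 0
  row 5 [0101]: F1=0 F2=1 -> F1&~F2 -> 0
  row 6 [0110]: F1=1 F2=1 -> F1&~F2 -> 0
  row 7 [0111]: F1=1 F2=1 -> F1&~F2 -> 0
  row 8 [1000]: F1=0 F2=1 -> F1&~F2 -> 0
  row 9 [1001]: F1=0 F2=1 -> F1&~F2 -> 0
  row 10 [1010]: F1=0 F2=1 -> F1&~F2 -> 0
  row 11 [1011]: F1=0 F2=1 -> F1&~F2 -> 0
  row 12 [1100]: F1=0 F2=1 -> F1&~F2 -> 0
  row 13 [1101]: F1=0 F2=1 -> F1&~F2 -> 0
  row 14 [1110]: F1=0 F2=1 -> F1&~F2 -> 0
  row 15 [1111]: F1=0 F2=1 -> F1&~F2 -> 0
Full result column, 4 rows per line (u,v fixed per line; w,z runs 00..11 left to right):
  rows 0-3 [u,v=00]: 0000  = hex 0
  rows 4-7 [u,v=01]: 0000  = hex 0
  rows 8-11 [u,v=10]: 0000  = hex 0
  rows 12-15 [u,v=11]: 0000  = hex 0
Counterexample vector (row 0 .. row 15) = 0000000000000000
Output column grouped in 4s = 0000 0000 0000 0000 = 0x0000
Convert to decimal digit by digit (value = value*16 + digit):
  0 -> 0
  0*16 + 0 = 0
  0*16 + 0 = 0
  0*16 + 0 = 0
Decimal = 0

0


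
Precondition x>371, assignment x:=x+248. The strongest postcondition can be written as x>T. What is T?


Formula: sp(P, x:=E) = exists old_x. (x = E[old_x/x]) AND P[old_x/x] (old_x is the value of x before the assignment; eliminate old_x by solving x = E[old_x/x] for old_x)
Step 1: Precondition P: x>371, i.e. old_x > 371
Step 2: Assignment gives x = old_x + 248, so old_x = x - 248
Step 3: Substitute into P: x - 248 > 371
Step 4: Simplify: x > 371+248 = 619

619


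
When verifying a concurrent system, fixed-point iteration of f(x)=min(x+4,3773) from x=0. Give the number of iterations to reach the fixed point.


Step 1: x=0, cap=3773, increment=4
Step 2: x grows by 4 each step until capped at 3773; fixed point is x=3773
Step 3: iterations = ceil(3773/4) = 944

944


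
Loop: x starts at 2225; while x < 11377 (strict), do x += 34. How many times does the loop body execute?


Step 1: x goes from 2225 toward 11377 by 34; the body runs while x<11377, so iterations = ceil((bound-start)/step)
Step 2: Distance=9152
Step 3: ceil(9152/34)=270

270


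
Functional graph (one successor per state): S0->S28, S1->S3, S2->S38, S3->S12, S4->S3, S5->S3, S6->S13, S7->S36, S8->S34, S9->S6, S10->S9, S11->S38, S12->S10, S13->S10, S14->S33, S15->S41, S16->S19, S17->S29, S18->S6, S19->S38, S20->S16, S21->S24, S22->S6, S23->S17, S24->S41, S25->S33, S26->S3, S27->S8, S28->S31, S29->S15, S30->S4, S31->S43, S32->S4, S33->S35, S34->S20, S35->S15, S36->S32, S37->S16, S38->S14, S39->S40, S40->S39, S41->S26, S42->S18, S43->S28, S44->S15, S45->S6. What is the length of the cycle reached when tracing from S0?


Trace from S0 until a state repeats:
  S0 -> S28 -> S31 -> S43 -> S28
S28 first seen at step 1, revisited at step 4.
Cycle length = 4 - 1 = 3

3


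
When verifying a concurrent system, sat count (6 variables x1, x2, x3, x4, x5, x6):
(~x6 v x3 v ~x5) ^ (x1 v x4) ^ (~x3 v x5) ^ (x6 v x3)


CNF with 4 clauses over 6 vars (64 assignments).
An assignment satisfies CNF iff every clause has >=1 true literal.
Check each row (bits = x1,x2,x3,x4,x5,x6; clause T/F shown):
  row 0 [000000]: clauses=TFTF -> 0
  row 1 [000001]: clauses=TFTT -> 0
  row 2 [000010]: clauses=TFTF -> 0
  row 3 [000011]: clauses=FFTT -> 0
  row 4 [000100]: clauses=TTTF -> 0
  (every remaining row is evaluated the same way; all 64 results are listed next)
Full result column, 8 rows per line (x1,x2,x3 fixed per line; x4,x5,x6 runs 000..111 left to right):
  rows 0-7 [x1,x2,x3=000]: 00000100  (ones: 1)
  rows 8-15 [x1,x2,x3=001]: 00000011  (ones: 2)
  rows 16-23 [x1,x2,x3=010]: 00000100  (ones: 1)
  rows 24-31 [x1,x2,x3=011]: 00000011  (ones: 2)
  rows 32-39 [x1,x2,x3=100]: 01000100  (ones: 2)
  rows 40-47 [x1,x2,x3=101]: 00110011  (ones: 4)
  rows 48-55 [x1,x2,x3=110]: 01000100  (ones: 2)
  rows 56-63 [x1,x2,x3=111]: 00110011  (ones: 4)
Satisfying assignments = 1+2+1+2+2+4+2+4 = 18

18


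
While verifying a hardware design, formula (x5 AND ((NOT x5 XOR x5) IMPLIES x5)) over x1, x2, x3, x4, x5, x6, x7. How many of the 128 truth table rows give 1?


Formula: (x5 AND ((NOT x5 XOR x5) IMPLIES x5)) over 7 vars (128 rows)
Evaluate each row (x1, x2, x3, x4, x5, x6, x7 as bits, MSB first):
  row 0 [0000000]: (0 AND ((NOT 0 XOR 0) IMPLIES 0)) -> 0
  row 1 [0000001]: (0 AND ((NOT 0 XOR 0) IMPLIES 0)) -> 0
  row 2 [0000010]: (0 AND ((NOT 0 XOR 0) IMPLIES 0)) -> 0
  row 3 [0000011]: (0 AND ((NOT 0 XOR 0) IMPLIES 0)) -> 0
  row 4 [0000100]: (1 AND ((NOT 1 XOR 1) IMPLIES 1)) -> 1
  (every remaining row is evaluated the same way; all 128 results are listed next)
Full result column, 8 rows per line (x1,x2,x3,x4 fixed per line; x5,x6,x7 runs 000..111 left to right):
  rows 0-7 [x1,x2,x3,x4=0000]: 00001111  (ones: 4)
  rows 8-15 [x1,x2,x3,x4=0001]: 00001111  (ones: 4)
  rows 16-23 [x1,x2,x3,x4=0010]: 00001111  (ones: 4)
  rows 24-31 [x1,x2,x3,x4=0011]: 00001111  (ones: 4)
  rows 32-39 [x1,x2,x3,x4=0100]: 00001111  (ones: 4)
  rows 40-47 [x1,x2,x3,x4=0101]: 00001111  (ones: 4)
  rows 48-55 [x1,x2,x3,x4=0110]: 00001111  (ones: 4)
  rows 56-63 [x1,x2,x3,x4=0111]: 00001111  (ones: 4)
  rows 64-71 [x1,x2,x3,x4=1000]: 00001111  (ones: 4)
  rows 72-79 [x1,x2,x3,x4=1001]: 00001111  (ones: 4)
  rows 80-87 [x1,x2,x3,x4=1010]: 00001111  (ones: 4)
  rows 88-95 [x1,x2,x3,x4=1011]: 00001111  (ones: 4)
  rows 96-103 [x1,x2,x3,x4=1100]: 00001111  (ones: 4)
  rows 104-111 [x1,x2,x3,x4=1101]: 00001111  (ones: 4)
  rows 112-119 [x1,x2,x3,x4=1110]: 00001111  (ones: 4)
  rows 120-127 [x1,x2,x3,x4=1111]: 00001111  (ones: 4)
Count of 1-rows = 4+4+4+4+4+4+4+4+4+4+4+4+4+4+4+4 = 64

64


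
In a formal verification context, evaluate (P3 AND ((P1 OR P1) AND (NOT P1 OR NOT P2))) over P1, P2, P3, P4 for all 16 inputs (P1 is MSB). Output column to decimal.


Formula: (P3 AND ((P1 OR P1) AND (NOT P1 OR NOT P2))) over P1, P2, P3, P4 (16 rows)
Evaluate each row (bits = P1,P2,P3,P4, MSB first):
  row 0 [0000]: (0 AND ((0 OR 0) AND (NOT 0 OR NOT 0))) -> 0
  row 1 [0001]: (0 AND ((0 OR 0) AND (NOT 0 OR NOT 0))) -> 0
  row 2 [0010]: (1 AND ((0 OR 0) AND (NOT 0 OR NOT 0))) -> 0
  row 3 [0011]: (1 AND ((0 OR 0) AND (NOT 0 OR NOT 0))) -> 0
  row 4 [0100]: (0 AND ((0 OR 0) AND (NOT 0 OR NOT 1))) -> 0
  row 5 [0101]: (0 AND ((0 OR 0) AND (NOT 0 OR NOT 1))) -> 0
  row 6 [0110]: (1 AND ((0 OR 0) AND (NOT 0 OR NOT 1))) -> 0
  row 7 [0111]: (1 AND ((0 OR 0) AND (NOT 0 OR NOT 1))) -> 0
  row 8 [1000]: (0 AND ((1 OR 1) AND (NOT 1 OR NOT 0))) -> 0
  row 9 [1001]: (0 AND ((1 OR 1) AND (NOT 1 OR NOT 0))) -> 0
  row 10 [1010]: (1 AND ((1 OR 1) AND (NOT 1 OR NOT 0))) -> 1
  row 11 [1011]: (1 AND ((1 OR 1) AND (NOT 1 OR NOT 0))) -> 1
  row 12 [1100]: (0 AND ((1 OR 1) AND (NOT 1 OR NOT 1))) -> 0
  row 13 [1101]: (0 AND ((1 OR 1) AND (NOT 1 OR NOT 1))) -> 0
  row 14 [1110]: (1 AND ((1 OR 1) AND (NOT 1 OR NOT 1))) -> 0
  row 15 [1111]: (1 AND ((1 OR 1) AND (NOT 1 OR NOT 1))) -> 0
Full result column, 4 rows per line (P1,P2 fixed per line; P3,P4 runs 00..11 left to right):
  rows 0-3 [P1,P2=00]: 0000  = hex 0
  rows 4-7 [P1,P2=01]: 0000  = hex 0
  rows 8-11 [P1,P2=10]: 0011  = hex 3
  rows 12-15 [P1,P2=11]: 0000  = hex 0
Output column (row 0 .. row 15) = 0000000000110000
Output column grouped in 4s = 0000 0000 0011 0000 = 0x0030
Convert to decimal digit by digit (value = value*16 + digit):
  0 -> 0
  0*16 + 0 = 0
  0*16 + 3 = 3
  3*16 + 0 = 48
Decimal = 48

48


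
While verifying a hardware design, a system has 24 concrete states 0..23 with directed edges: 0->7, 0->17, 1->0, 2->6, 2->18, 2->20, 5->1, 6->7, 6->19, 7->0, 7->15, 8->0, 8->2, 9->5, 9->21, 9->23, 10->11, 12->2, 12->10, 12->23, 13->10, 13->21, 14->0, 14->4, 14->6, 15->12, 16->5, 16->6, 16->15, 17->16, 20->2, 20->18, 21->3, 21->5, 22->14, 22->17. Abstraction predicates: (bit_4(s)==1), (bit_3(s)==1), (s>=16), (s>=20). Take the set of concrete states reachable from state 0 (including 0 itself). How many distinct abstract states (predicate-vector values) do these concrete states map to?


BFS from 0:
Concrete reachable: {0, 1, 2, 5, 6, 7, 10, 11, 12, 15, 16, 17, 18, 19, 20, 23}
Abstract via predicates (bit_4(s)==1), (bit_3(s)==1), (s>=16), (s>=20):
  (0,0,0,0) <- {0, 1, 2, 5, 6, 7}
  (0,1,0,0) <- {10, 11, 12, 15}
  (1,0,1,0) <- {16, 17, 18, 19}
  (1,0,1,1) <- {20, 23}
Distinct abstract states = 4

4


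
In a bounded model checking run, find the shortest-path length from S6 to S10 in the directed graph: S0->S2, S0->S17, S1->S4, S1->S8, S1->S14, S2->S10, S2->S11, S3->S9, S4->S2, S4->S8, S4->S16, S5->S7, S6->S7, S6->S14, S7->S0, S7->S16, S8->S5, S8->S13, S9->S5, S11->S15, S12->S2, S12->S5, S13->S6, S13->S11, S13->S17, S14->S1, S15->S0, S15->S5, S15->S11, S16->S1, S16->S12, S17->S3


BFS layer-by-layer from S6:
  dist 0: {S6}
  dist 1: {S7, S14}
  dist 2: {S0, S1, S16}
  dist 3: {S2, S4, S8, S12, S17}
  dist 4: {S3, S5, S10, S11, S13}
  -> S10 reached at distance 4
Shortest path length = 4

4


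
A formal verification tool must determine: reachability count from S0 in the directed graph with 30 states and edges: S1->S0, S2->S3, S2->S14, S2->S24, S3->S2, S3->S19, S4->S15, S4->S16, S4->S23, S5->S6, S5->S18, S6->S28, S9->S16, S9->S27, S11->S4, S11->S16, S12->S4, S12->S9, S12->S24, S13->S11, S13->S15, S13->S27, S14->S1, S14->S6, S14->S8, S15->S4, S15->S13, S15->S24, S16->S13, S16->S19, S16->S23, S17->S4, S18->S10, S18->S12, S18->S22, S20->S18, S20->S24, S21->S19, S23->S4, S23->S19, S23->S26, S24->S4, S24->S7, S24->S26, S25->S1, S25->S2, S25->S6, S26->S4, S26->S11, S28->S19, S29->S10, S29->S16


BFS from S0:
  layer 0: {S0}
Reachable set: {S0}
Count = 1

1


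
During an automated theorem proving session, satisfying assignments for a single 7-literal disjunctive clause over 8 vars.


Step 1: Total=2^8=256
Step 2: Unsat when all 7 false: 2^1=2
Step 3: Sat=256-2=254

254


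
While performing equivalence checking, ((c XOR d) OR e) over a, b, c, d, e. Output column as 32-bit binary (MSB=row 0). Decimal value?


Formula: ((c XOR d) OR e) over a, b, c, d, e (32 rows)
Evaluate each row (bits = a,b,c,d,e, MSB first):
  row 0 [00000]: ((0 XOR 0) OR 0) -> 0
  row 1 [00001]: ((0 XOR 0) OR 1) -> 1
  row 2 [00010]: ((0 XOR 1) OR 0) -> 1
  row 3 [00011]: ((0 XOR 1) OR 1) -> 1
  row 4 [00100]: ((1 XOR 0) OR 0) -> 1
  row 5 [00101]: ((1 XOR 0) OR 1) -> 1
  row 6 [00110]: ((1 XOR 1) OR 0) -> 0
  row 7 [00111]: ((1 XOR 1) OR 1) -> 1
  row 8 [01000]: ((0 XOR 0) OR 0) -> 0
  row 9 [01001]: ((0 XOR 0) OR 1) -> 1
  row 10 [01010]: ((0 XOR 1) OR 0) -> 1
  row 11 [01011]: ((0 XOR 1) OR 1) -> 1
  row 12 [01100]: ((1 XOR 0) OR 0) -> 1
  row 13 [01101]: ((1 XOR 0) OR 1) -> 1
  row 14 [01110]: ((1 XOR 1) OR 0) -> 0
  row 15 [01111]: ((1 XOR 1) OR 1) -> 1
  row 16 [10000]: ((0 XOR 0) OR 0) -> 0
  row 17 [10001]: ((0 XOR 0) OR 1) -> 1
  row 18 [10010]: ((0 XOR 1) OR 0) -> 1
  row 19 [10011]: ((0 XOR 1) OR 1) -> 1
  row 20 [10100]: ((1 XOR 0) OR 0) -> 1
  row 21 [10101]: ((1 XOR 0) OR 1) -> 1
  row 22 [10110]: ((1 XOR 1) OR 0) -> 0
  row 23 [10111]: ((1 XOR 1) OR 1) -> 1
  row 24 [11000]: ((0 XOR 0) OR 0) -> 0
  row 25 [11001]: ((0 XOR 0) OR 1) -> 1
  row 26 [11010]: ((0 XOR 1) OR 0) -> 1
  row 27 [11011]: ((0 XOR 1) OR 1) -> 1
  row 28 [11100]: ((1 XOR 0) OR 0) -> 1
  row 29 [11101]: ((1 XOR 0) OR 1) -> 1
  row 30 [11110]: ((1 XOR 1) OR 0) -> 0
  row 31 [11111]: ((1 XOR 1) OR 1) -> 1
Full result column, 4 rows per line (a,b,c fixed per line; d,e runs 00..11 left to right):
  rows 0-3 [a,b,c=000]: 0111  = hex 7
  rows 4-7 [a,b,c=001]: 1101  = hex D
  rows 8-11 [a,b,c=010]: 0111  = hex 7
  rows 12-15 [a,b,c=011]: 1101  = hex D
  rows 16-19 [a,b,c=100]: 0111  = hex 7
  rows 20-23 [a,b,c=101]: 1101  = hex D
  rows 24-27 [a,b,c=110]: 0111  = hex 7
  rows 28-31 [a,b,c=111]: 1101  = hex D
Output column (row 0 .. row 31) = 01111101011111010111110101111101
Output column grouped in 4s = 0111 1101 0111 1101 0111 1101 0111 1101 = 0x7D7D7D7D
Convert to decimal digit by digit (value = value*16 + digit):
  7 -> 7
  7*16 + 13 (D) = 125
  125*16 + 7 = 2007
  2007*16 + 13 (D) = 32125
  32125*16 + 7 = 514007
  514007*16 + 13 (D) = 8224125
  8224125*16 + 7 = 131586007
  131586007*16 + 13 (D) = 2105376125
Decimal = 2105376125

2105376125


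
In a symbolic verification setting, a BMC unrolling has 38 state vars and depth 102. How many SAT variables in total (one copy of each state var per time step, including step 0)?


BMC unrolls to depth k, creating one copy of each state var for steps 0..k.
Step count = 102 + 1 = 103 (steps 0 through 102)
Vars per step = 38
Total = 38 * 103 = 3914

3914


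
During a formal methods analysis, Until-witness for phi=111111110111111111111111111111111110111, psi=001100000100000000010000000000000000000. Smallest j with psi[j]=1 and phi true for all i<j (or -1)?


(phi U psi) at 0: need smallest j with psi[j]=1 and phi[i]=1 for all i in [0,j).
Scan from step 0:
  step 0: phi=1, psi=0 -> continue
  step 1: phi=1, psi=0 -> continue
  step 2: psi=1 and phi held for [0,2) -> witness found
Witness step = 2

2


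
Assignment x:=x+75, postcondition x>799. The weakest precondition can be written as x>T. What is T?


Formula: wp(x:=E, P) = P[E/x] (substitute E for x in postcondition)
Step 1: Postcondition: x>799
Step 2: Substitute x+75 for x: x+75>799
Step 3: Solve for x: x > 799-75 = 724

724


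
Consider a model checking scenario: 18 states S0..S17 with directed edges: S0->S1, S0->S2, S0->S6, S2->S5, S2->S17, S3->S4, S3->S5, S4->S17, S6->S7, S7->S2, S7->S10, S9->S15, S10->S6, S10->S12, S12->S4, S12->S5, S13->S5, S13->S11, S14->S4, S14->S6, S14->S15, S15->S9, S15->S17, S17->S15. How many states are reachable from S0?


BFS from S0:
  layer 0: {S0}
  layer 1: {S1, S2, S6}
  layer 2: {S5, S7, S17}
  layer 3: {S10, S15}
  layer 4: {S9, S12}
  layer 5: {S4}
Reachable set: {S0, S1, S2, S4, S5, S6, S7, S9, S10, S12, S15, S17}
Count = 12

12


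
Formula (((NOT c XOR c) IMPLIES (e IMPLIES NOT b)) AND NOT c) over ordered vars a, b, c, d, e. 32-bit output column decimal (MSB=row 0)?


Formula: (((NOT c XOR c) IMPLIES (e IMPLIES NOT b)) AND NOT c) over a, b, c, d, e (32 rows)
Evaluate each row (bits = a,b,c,d,e, MSB first):
  row 0 [00000]: (((NOT 0 XOR 0) IMPLIES (0 IMPLIES NOT 0)) AND NOT 0) -> 1
  row 1 [00001]: (((NOT 0 XOR 0) IMPLIES (1 IMPLIES NOT 0)) AND NOT 0) -> 1
  row 2 [00010]: (((NOT 0 XOR 0) IMPLIES (0 IMPLIES NOT 0)) AND NOT 0) -> 1
  row 3 [00011]: (((NOT 0 XOR 0) IMPLIES (1 IMPLIES NOT 0)) AND NOT 0) -> 1
  row 4 [00100]: (((NOT 1 XOR 1) IMPLIES (0 IMPLIES NOT 0)) AND NOT 1) -> 0
  row 5 [00101]: (((NOT 1 XOR 1) IMPLIES (1 IMPLIES NOT 0)) AND NOT 1) -> 0
  row 6 [00110]: (((NOT 1 XOR 1) IMPLIES (0 IMPLIES NOT 0)) AND NOT 1) -> 0
  row 7 [00111]: (((NOT 1 XOR 1) IMPLIES (1 IMPLIES NOT 0)) AND NOT 1) -> 0
  row 8 [01000]: (((NOT 0 XOR 0) IMPLIES (0 IMPLIES NOT 1)) AND NOT 0) -> 1
  row 9 [01001]: (((NOT 0 XOR 0) IMPLIES (1 IMPLIES NOT 1)) AND NOT 0) -> 0
  row 10 [01010]: (((NOT 0 XOR 0) IMPLIES (0 IMPLIES NOT 1)) AND NOT 0) -> 1
  row 11 [01011]: (((NOT 0 XOR 0) IMPLIES (1 IMPLIES NOT 1)) AND NOT 0) -> 0
  row 12 [01100]: (((NOT 1 XOR 1) IMPLIES (0 IMPLIES NOT 1)) AND NOT 1) -> 0
  row 13 [01101]: (((NOT 1 XOR 1) IMPLIES (1 IMPLIES NOT 1)) AND NOT 1) -> 0
  row 14 [01110]: (((NOT 1 XOR 1) IMPLIES (0 IMPLIES NOT 1)) AND NOT 1) -> 0
  row 15 [01111]: (((NOT 1 XOR 1) IMPLIES (1 IMPLIES NOT 1)) AND NOT 1) -> 0
  row 16 [10000]: (((NOT 0 XOR 0) IMPLIES (0 IMPLIES NOT 0)) AND NOT 0) -> 1
  row 17 [10001]: (((NOT 0 XOR 0) IMPLIES (1 IMPLIES NOT 0)) AND NOT 0) -> 1
  row 18 [10010]: (((NOT 0 XOR 0) IMPLIES (0 IMPLIES NOT 0)) AND NOT 0) -> 1
  row 19 [10011]: (((NOT 0 XOR 0) IMPLIES (1 IMPLIES NOT 0)) AND NOT 0) -> 1
  row 20 [10100]: (((NOT 1 XOR 1) IMPLIES (0 IMPLIES NOT 0)) AND NOT 1) -> 0
  row 21 [10101]: (((NOT 1 XOR 1) IMPLIES (1 IMPLIES NOT 0)) AND NOT 1) -> 0
  row 22 [10110]: (((NOT 1 XOR 1) IMPLIES (0 IMPLIES NOT 0)) AND NOT 1) -> 0
  row 23 [10111]: (((NOT 1 XOR 1) IMPLIES (1 IMPLIES NOT 0)) AND NOT 1) -> 0
  row 24 [11000]: (((NOT 0 XOR 0) IMPLIES (0 IMPLIES NOT 1)) AND NOT 0) -> 1
  row 25 [11001]: (((NOT 0 XOR 0) IMPLIES (1 IMPLIES NOT 1)) AND NOT 0) -> 0
  row 26 [11010]: (((NOT 0 XOR 0) IMPLIES (0 IMPLIES NOT 1)) AND NOT 0) -> 1
  row 27 [11011]: (((NOT 0 XOR 0) IMPLIES (1 IMPLIES NOT 1)) AND NOT 0) -> 0
  row 28 [11100]: (((NOT 1 XOR 1) IMPLIES (0 IMPLIES NOT 1)) AND NOT 1) -> 0
  row 29 [11101]: (((NOT 1 XOR 1) IMPLIES (1 IMPLIES NOT 1)) AND NOT 1) -> 0
  row 30 [11110]: (((NOT 1 XOR 1) IMPLIES (0 IMPLIES NOT 1)) AND NOT 1) -> 0
  row 31 [11111]: (((NOT 1 XOR 1) IMPLIES (1 IMPLIES NOT 1)) AND NOT 1) -> 0
Full result column, 4 rows per line (a,b,c fixed per line; d,e runs 00..11 left to right):
  rows 0-3 [a,b,c=000]: 1111  = hex F
  rows 4-7 [a,b,c=001]: 0000  = hex 0
  rows 8-11 [a,b,c=010]: 1010  = hex A
  rows 12-15 [a,b,c=011]: 0000  = hex 0
  rows 16-19 [a,b,c=100]: 1111  = hex F
  rows 20-23 [a,b,c=101]: 0000  = hex 0
  rows 24-27 [a,b,c=110]: 1010  = hex A
  rows 28-31 [a,b,c=111]: 0000  = hex 0
Output column (row 0 .. row 31) = 11110000101000001111000010100000
Output column grouped in 4s = 1111 0000 1010 0000 1111 0000 1010 0000 = 0xF0A0F0A0
Convert to decimal digit by digit (value = value*16 + digit):
  F -> 15
  15*16 + 0 = 240
  240*16 + 10 (A) = 3850
  3850*16 + 0 = 61600
  61600*16 + 15 (F) = 985615
  985615*16 + 0 = 15769840
  15769840*16 + 10 (A) = 252317450
  252317450*16 + 0 = 4037079200
Decimal = 4037079200

4037079200


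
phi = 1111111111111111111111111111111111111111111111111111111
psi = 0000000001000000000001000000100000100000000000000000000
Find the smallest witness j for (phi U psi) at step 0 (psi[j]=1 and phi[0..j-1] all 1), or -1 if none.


(phi U psi) at 0: need smallest j with psi[j]=1 and phi[i]=1 for all i in [0,j).
Scan from step 0:
  step 0: phi=1, psi=0 -> continue
  step 1: phi=1, psi=0 -> continue
  step 2: phi=1, psi=0 -> continue
  step 3: phi=1, psi=0 -> continue
  step 9: psi=1 and phi held for [0,9) -> witness found
Witness step = 9

9


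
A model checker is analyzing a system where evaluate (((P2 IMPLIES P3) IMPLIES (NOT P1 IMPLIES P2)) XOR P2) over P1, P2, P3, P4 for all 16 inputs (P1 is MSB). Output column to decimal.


Formula: (((P2 IMPLIES P3) IMPLIES (NOT P1 IMPLIES P2)) XOR P2) over P1, P2, P3, P4 (16 rows)
Evaluate each row (bits = P1,P2,P3,P4, MSB first):
  row 0 [0000]: (((0 IMPLIES 0) IMPLIES (NOT 0 IMPLIES 0)) XOR 0) -> 0
  row 1 [0001]: (((0 IMPLIES 0) IMPLIES (NOT 0 IMPLIES 0)) XOR 0) -> 0
  row 2 [0010]: (((0 IMPLIES 1) IMPLIES (NOT 0 IMPLIES 0)) XOR 0) -> 0
  row 3 [0011]: (((0 IMPLIES 1) IMPLIES (NOT 0 IMPLIES 0)) XOR 0) -> 0
  row 4 [0100]: (((1 IMPLIES 0) IMPLIES (NOT 0 IMPLIES 1)) XOR 1) -> 0
  row 5 [0101]: (((1 IMPLIES 0) IMPLIES (NOT 0 IMPLIES 1)) XOR 1) -> 0
  row 6 [0110]: (((1 IMPLIES 1) IMPLIES (NOT 0 IMPLIES 1)) XOR 1) -> 0
  row 7 [0111]: (((1 IMPLIES 1) IMPLIES (NOT 0 IMPLIES 1)) XOR 1) -> 0
  row 8 [1000]: (((0 IMPLIES 0) IMPLIES (NOT 1 IMPLIES 0)) XOR 0) -> 1
  row 9 [1001]: (((0 IMPLIES 0) IMPLIES (NOT 1 IMPLIES 0)) XOR 0) -> 1
  row 10 [1010]: (((0 IMPLIES 1) IMPLIES (NOT 1 IMPLIES 0)) XOR 0) -> 1
  row 11 [1011]: (((0 IMPLIES 1) IMPLIES (NOT 1 IMPLIES 0)) XOR 0) -> 1
  row 12 [1100]: (((1 IMPLIES 0) IMPLIES (NOT 1 IMPLIES 1)) XOR 1) -> 0
  row 13 [1101]: (((1 IMPLIES 0) IMPLIES (NOT 1 IMPLIES 1)) XOR 1) -> 0
  row 14 [1110]: (((1 IMPLIES 1) IMPLIES (NOT 1 IMPLIES 1)) XOR 1) -> 0
  row 15 [1111]: (((1 IMPLIES 1) IMPLIES (NOT 1 IMPLIES 1)) XOR 1) -> 0
Full result column, 4 rows per line (P1,P2 fixed per line; P3,P4 runs 00..11 left to right):
  rows 0-3 [P1,P2=00]: 0000  = hex 0
  rows 4-7 [P1,P2=01]: 0000  = hex 0
  rows 8-11 [P1,P2=10]: 1111  = hex F
  rows 12-15 [P1,P2=11]: 0000  = hex 0
Output column (row 0 .. row 15) = 0000000011110000
Output column grouped in 4s = 0000 0000 1111 0000 = 0x00F0
Convert to decimal digit by digit (value = value*16 + digit):
  0 -> 0
  0*16 + 0 = 0
  0*16 + 15 (F) = 15
  15*16 + 0 = 240
Decimal = 240

240
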